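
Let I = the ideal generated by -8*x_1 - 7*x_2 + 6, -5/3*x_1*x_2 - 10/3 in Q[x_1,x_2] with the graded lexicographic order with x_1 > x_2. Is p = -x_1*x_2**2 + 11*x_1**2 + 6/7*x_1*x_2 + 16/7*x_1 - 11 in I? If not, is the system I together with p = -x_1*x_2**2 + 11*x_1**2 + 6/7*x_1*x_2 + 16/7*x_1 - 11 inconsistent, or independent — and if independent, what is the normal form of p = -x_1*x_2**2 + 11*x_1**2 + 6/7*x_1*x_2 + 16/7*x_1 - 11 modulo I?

-x_1*x_2**2 + 11*x_1**2 + 6/7*x_1*x_2 + 16/7*x_1 - 11 is independent of I; its normal form modulo I is -231/32*x_2 + 231/16.

First compute the reduced Gröbner basis of I by Buchberger's algorithm.
f_1 = -8*x_1 - 7*x_2 + 6, LT = x_1.
f_2 = -5/3*x_1*x_2 - 10/3, LT = x_1*x_2.

S(f_1,f_2): lcm = x_1*x_2. S = 7/8*x_2**2 - 3/4*x_2 - 2.
  reduce S modulo (f_1, f_2):
  remainder 7/8*x_2**2 - 3/4*x_2 - 2 ≠ 0; add h_3 = 7/8*x_2**2 - 3/4*x_2 - 2 to the basis.

The other S-polynomials (S(f_1,h_3), S(f_2,h_3)) all reduce to 0 modulo the current basis, so we have a Gröbner basis.
Inter-reduce: drop elements whose leading term is divisible by another's, tail-reduce, and make monic.
Reduced Gröbner basis: {x_2**2 - 6/7*x_2 - 16/7, x_1 + 7/8*x_2 - 3/4}.
Label its elements g_1 = x_2**2 - 6/7*x_2 - 16/7, g_2 = x_1 + 7/8*x_2 - 3/4.

Reduce p = -x_1*x_2**2 + 11*x_1**2 + 6/7*x_1*x_2 + 16/7*x_1 - 11 modulo G:
  leading term x_1*x_2**2: subtract (-x_1)·g_1 from -x_1*x_2**2 + 11*x_1**2 + 6/7*x_1*x_2 + 16/7*x_1 - 11 → 11*x_1**2 - 11
  leading term x_1**2: subtract (11*x_1)·g_2 from 11*x_1**2 - 11 → -77/8*x_1*x_2 + 33/4*x_1 - 11
  leading term x_1*x_2: subtract (-77/8*x_2)·g_2 from -77/8*x_1*x_2 + 33/4*x_1 - 11 → 539/64*x_2**2 + 33/4*x_1 - 231/32*x_2 - 11
  leading term x_2**2: subtract (539/64)·g_1 from 539/64*x_2**2 + 33/4*x_1 - 231/32*x_2 - 11 → 33/4*x_1 + 33/4
  leading term x_1: subtract (33/4)·g_2 from 33/4*x_1 + 33/4 → -231/32*x_2 + 231/16
  leading term x_2: no divisor's leading term divides it; move -231/32*x_2 to the remainder.
  leading term 1: no divisor's leading term divides it; move 231/16 to the remainder.
  normal form = -231/32*x_2 + 231/16.
The normal form is nonzero, so p ∉ I. Since p minus its normal form lies in I, I + (p) = I + (r) where r = -231/32*x_2 + 231/16; decide whether this ideal is the whole ring.
Run Buchberger on G together with r (pairs among the g_i already reduce to 0 since G is a Gröbner basis):
g_1 = x_2**2 - 6/7*x_2 - 16/7, LT = x_2**2.
g_2 = x_1 + 7/8*x_2 - 3/4, LT = x_1.
r = -231/32*x_2 + 231/16, LT = x_2.

The S-polynomials (S(g_1,g_2), S(g_1,r), S(g_2,r)) all reduce to 0 modulo the current basis, so we have a Gröbner basis.
Inter-reduce: drop elements whose leading term is divisible by another's, tail-reduce, and make monic.
Reduced Gröbner basis: {x_1 + 1, x_2 - 2}.
The reduced Gröbner basis of I + (p) is {x_1 + 1, x_2 - 2} ≠ {1}, a proper ideal, so the enlarged system stays consistent: p is independent of I, with normal form -231/32*x_2 + 231/16.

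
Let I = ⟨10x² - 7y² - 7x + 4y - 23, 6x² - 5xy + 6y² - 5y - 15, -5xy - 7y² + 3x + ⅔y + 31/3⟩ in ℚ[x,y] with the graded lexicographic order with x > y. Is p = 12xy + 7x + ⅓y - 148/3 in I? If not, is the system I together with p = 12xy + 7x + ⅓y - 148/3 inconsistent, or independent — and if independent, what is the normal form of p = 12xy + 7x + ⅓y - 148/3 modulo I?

First compute the reduced Gröbner basis of I by Buchberger's algorithm.
f_1 = 10x² - 7y² - 7x + 4y - 23, LT = x².
f_2 = 6x² - 5xy + 6y² - 5y - 15, LT = x².
f_3 = -5xy - 7y² + 3x + ⅔y + 31/3, LT = xy.

S(f_1,f_2): lcm = x². S = ⅚xy - 17/10y² - 7/10x + 37/30y + ⅕.
  leading term xy: subtract (-⅙)·f_3 from ⅚xy - 17/10y² - 7/10x + 37/30y + ⅕ → -43/15y² - ⅕x + 121/90y + 173/90
  leading term y²: no divisor's leading term divides it; move -43/15y² to the remainder.
  leading term x: no divisor's leading term divides it; move -⅕x to the remainder.
  leading term y: no divisor's leading term divides it; move 121/90y to the remainder.
  leading term 1: no divisor's leading term divides it; move 173/90 to the remainder.
  remainder -43/15y² - ⅕x + 121/90y + 173/90 ≠ 0; add h_4 = -43/15y² - ⅕x + 121/90y + 173/90 to the basis.

S(f_1,f_3): lcm = x²y. S = -7/5xy² - 7/10y³ + ⅗x² - 17/30xy + ⅖y² + 31/15x - 23/10y.
  leading term xy²: subtract (7/25y)·f_3 from -7/5xy² - 7/10y³ + ⅗x² - 17/30xy + ⅖y² + 31/15x - 23/10y → 63/50y³ + ⅗x² - 211/150xy + 16/75y² + 31/15x - 779/150y
  leading term y³: subtract (-189/430y)·h_4 from 63/50y³ + ⅗x² - 211/150xy + 16/75y² + 31/15x - 779/150y → ⅗x² - 964/645xy + 415/516y² + 31/15x - 11219/2580y
  leading term x²: subtract (3/50)·f_1 from ⅗x² - 964/645xy + 415/516y² + 31/15x - 11219/2580y → -964/645xy + 15793/12900y² + 373/150x - 59191/12900y + 69/50
  leading term xy: subtract (964/3225)·f_3 from -964/645xy + 15793/12900y² + 373/150x - 59191/12900y + 69/50 → 199/60y² + 2051/1290x - 37057/7740y - 6613/3870
  leading term y²: subtract (-199/172)·h_4 from 199/60y² + 2051/1290x - 37057/7740y - 6613/3870 → 701/516x - 10007/3096y + 1595/3096
  leading term x: no divisor's leading term divides it; move 701/516x to the remainder.
  leading term y: no divisor's leading term divides it; move -10007/3096y to the remainder.
  leading term 1: no divisor's leading term divides it; move 1595/3096 to the remainder.
  remainder 701/516x - 10007/3096y + 1595/3096 ≠ 0; add h_5 = 701/516x - 10007/3096y + 1595/3096 to the basis.

S(f_3,h_4): lcm = xy². S = 7/5y³ - 3/43x² - 169/1290xy - 2/15y² + 173/258x - 31/15y.
  leading term y³: subtract (-21/43y)·h_4 from 7/5y³ - 3/43x² - 169/1290xy - 2/15y² + 173/258x - 31/15y → -3/43x² - 59/258xy + 45/86y² + 173/258x - 97/86y
  leading term x²: subtract (-3/430)·f_1 from -3/43x² - 59/258xy + 45/86y² + 173/258x - 97/86y → -59/258xy + 102/215y² + 401/645x - 11/10y - 69/430
  leading term xy: subtract (59/1290)·f_3 from -59/258xy + 102/215y² + 401/645x - 11/10y - 69/430 → 205/258y² + 125/258x - 875/774y - 245/387
  leading term y²: subtract (-1025/3698)·h_4 from 205/258y² + 125/258x - 875/774y - 245/387 → 2380/5547x - 5605/7396y - 2225/22188
  leading term x: subtract (9520/30143)·h_5 from 2380/5547x - 5605/7396y - 2225/22188 → 12271375/46661364y - 12271375/46661364
  leading term y: no divisor's leading term divides it; move 12271375/46661364y to the remainder.
  leading term 1: no divisor's leading term divides it; move -12271375/46661364 to the remainder.
  remainder 12271375/46661364y - 12271375/46661364 ≠ 0; add h_6 = 12271375/46661364y - 12271375/46661364 to the basis.

The other S-polynomials (S(f_2,f_3), S(f_1,h_4), S(f_2,h_4), S(f_1,h_5), S(f_2,h_5), S(f_3,h_5), S(h_4,h_5), S(f_1,h_6), S(f_2,h_6), S(f_3,h_6), S(h_4,h_6), S(h_5,h_6)) all reduce to 0 modulo the current basis, so we have a Gröbner basis.
Inter-reduce: drop elements whose leading term is divisible by another's, tail-reduce, and make monic.
Reduced Gröbner basis: {x - 2, y - 1}.
Label its elements g_1 = x - 2, g_2 = y - 1.

Reduce p = 12xy + 7x + ⅓y - 148/3 modulo G:
  leading term xy: subtract (12y)·g_1 from 12xy + 7x + ⅓y - 148/3 → 7x + 73/3y - 148/3
  leading term x: subtract (7)·g_1 from 7x + 73/3y - 148/3 → 73/3y - 106/3
  leading term y: subtract (73/3)·g_2 from 73/3y - 106/3 → -11
  leading term 1: no divisor's leading term divides it; move -11 to the remainder.
  normal form = -11.
The normal form is nonzero, so p ∉ I. Since p minus its normal form lies in I, I + (p) = I + (r) where r = -11; decide whether this ideal is the whole ring.
Here r = -11 is a nonzero constant, hence a unit: 1 ∈ I + (p), the Gröbner basis of I + (p) is {1}, and the enlarged system has no common solution — adjoining p is inconsistent.

Adjoining 12xy + 7x + ⅓y - 148/3 makes the ideal the whole ring: the system is inconsistent.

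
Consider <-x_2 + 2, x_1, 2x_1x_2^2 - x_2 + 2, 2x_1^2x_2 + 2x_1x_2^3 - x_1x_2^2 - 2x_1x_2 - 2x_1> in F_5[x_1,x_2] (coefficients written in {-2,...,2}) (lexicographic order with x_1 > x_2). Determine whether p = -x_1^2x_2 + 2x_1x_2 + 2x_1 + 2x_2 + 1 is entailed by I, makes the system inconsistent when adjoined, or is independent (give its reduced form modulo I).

-x_1^2x_2 + 2x_1x_2 + 2x_1 + 2x_2 + 1 lies in I (it reduces to 0).

First compute the reduced Gröbner basis of I by Buchberger's algorithm.
f_1 = -x_2 + 2, LT = x_2.
f_2 = x_1, LT = x_1.
f_3 = 2x_1x_2^2 - x_2 + 2, LT = x_1x_2^2.
f_4 = 2x_1^2x_2 + 2x_1x_2^3 - x_1x_2^2 - 2x_1x_2 - 2x_1, LT = x_1^2x_2.

The S-polynomials (S(f_1,f_2), S(f_1,f_3), S(f_1,f_4), S(f_2,f_3), S(f_2,f_4), S(f_3,f_4)) all reduce to 0 modulo the current basis, so we have a Gröbner basis.
Inter-reduce: drop elements whose leading term is divisible by another's, tail-reduce, and make monic.
Reduced Gröbner basis: {x_1, x_2 - 2}.
Label its elements g_1 = x_1, g_2 = x_2 - 2.

Reduce p = -x_1^2x_2 + 2x_1x_2 + 2x_1 + 2x_2 + 1 modulo G:
  leading term x_1^2x_2: subtract (-x_1x_2)·g_1 from -x_1^2x_2 + 2x_1x_2 + 2x_1 + 2x_2 + 1 → 2x_1x_2 + 2x_1 + 2x_2 + 1
  leading term x_1x_2: subtract (2x_2)·g_1 from 2x_1x_2 + 2x_1 + 2x_2 + 1 → 2x_1 + 2x_2 + 1
  leading term x_1: subtract (2)·g_1 from 2x_1 + 2x_2 + 1 → 2x_2 + 1
  leading term x_2: subtract (2)·g_2 from 2x_2 + 1 → 0
  normal form = 0.
Since the normal form is 0, p ∈ I.

Ideal membership is decidable via reduction modulo a Gröbner basis.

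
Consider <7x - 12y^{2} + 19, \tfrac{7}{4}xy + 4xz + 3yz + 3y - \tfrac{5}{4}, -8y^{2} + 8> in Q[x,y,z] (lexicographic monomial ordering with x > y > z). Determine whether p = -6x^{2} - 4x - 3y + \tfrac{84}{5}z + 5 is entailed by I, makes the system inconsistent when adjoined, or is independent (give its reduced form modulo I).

First compute the reduced Gröbner basis of I by Buchberger's algorithm.
f_1 = 7x - 12y^{2} + 19, LT = x.
f_2 = \tfrac{7}{4}xy + 4xz + 3yz + 3y - \tfrac{5}{4}, LT = xy.
f_3 = -8y^{2} + 8, LT = y^{2}.

S(f_1,f_2): lcm = xy. S = -\tfrac{16}{7}xz - \tfrac{12}{7}y^{3} - \tfrac{12}{7}yz + y + \tfrac{5}{7}.
  leading term xz: subtract (-\tfrac{16}{49}z)·f_1 from -\tfrac{16}{7}xz - \tfrac{12}{7}y^{3} - \tfrac{12}{7}yz + y + \tfrac{5}{7} → -\tfrac{12}{7}y^{3} - \tfrac{192}{49}y^{2}z - \tfrac{12}{7}yz + y + \tfrac{304}{49}z + \tfrac{5}{7}
  leading term y^{3}: subtract (\tfrac{3}{14}y)·f_3 from -\tfrac{12}{7}y^{3} - \tfrac{192}{49}y^{2}z - \tfrac{12}{7}yz + y + \tfrac{304}{49}z + \tfrac{5}{7} → -\tfrac{192}{49}y^{2}z - \tfrac{12}{7}yz - \tfrac{5}{7}y + \tfrac{304}{49}z + \tfrac{5}{7}
  leading term y^{2}z: subtract (\tfrac{24}{49}z)·f_3 from -\tfrac{192}{49}y^{2}z - \tfrac{12}{7}yz - \tfrac{5}{7}y + \tfrac{304}{49}z + \tfrac{5}{7} → -\tfrac{12}{7}yz - \tfrac{5}{7}y + \tfrac{16}{7}z + \tfrac{5}{7}
  leading term yz: no divisor's leading term divides it; move -\tfrac{12}{7}yz to the remainder.
  leading term y: no divisor's leading term divides it; move -\tfrac{5}{7}y to the remainder.
  leading term z: no divisor's leading term divides it; move \tfrac{16}{7}z to the remainder.
  leading term 1: no divisor's leading term divides it; move \tfrac{5}{7} to the remainder.
  remainder -\tfrac{12}{7}yz - \tfrac{5}{7}y + \tfrac{16}{7}z + \tfrac{5}{7} ≠ 0; add h_4 = -\tfrac{12}{7}yz - \tfrac{5}{7}y + \tfrac{16}{7}z + \tfrac{5}{7} to the basis.

S(f_2,f_3): lcm = xy^{2}. S = \tfrac{16}{7}xyz + x + \tfrac{12}{7}y^{2}z + \tfrac{12}{7}y^{2} - \tfrac{5}{7}y.
  leading term xyz: subtract (\tfrac{16}{49}yz)·f_1 from \tfrac{16}{7}xyz + x + \tfrac{12}{7}y^{2}z + \tfrac{12}{7}y^{2} - \tfrac{5}{7}y → x + \tfrac{192}{49}y^{3}z + \tfrac{12}{7}y^{2}z + \tfrac{12}{7}y^{2} - \tfrac{304}{49}yz - \tfrac{5}{7}y
  leading term x: subtract (\tfrac{1}{7})·f_1 from x + \tfrac{192}{49}y^{3}z + \tfrac{12}{7}y^{2}z + \tfrac{12}{7}y^{2} - \tfrac{304}{49}yz - \tfrac{5}{7}y → \tfrac{192}{49}y^{3}z + \tfrac{12}{7}y^{2}z + \tfrac{24}{7}y^{2} - \tfrac{304}{49}yz - \tfrac{5}{7}y - \tfrac{19}{7}
  leading term y^{3}z: subtract (-\tfrac{24}{49}yz)·f_3 from \tfrac{192}{49}y^{3}z + \tfrac{12}{7}y^{2}z + \tfrac{24}{7}y^{2} - \tfrac{304}{49}yz - \tfrac{5}{7}y - \tfrac{19}{7} → \tfrac{12}{7}y^{2}z + \tfrac{24}{7}y^{2} - \tfrac{16}{7}yz - \tfrac{5}{7}y - \tfrac{19}{7}
  leading term y^{2}z: subtract (-\tfrac{3}{14}z)·f_3 from \tfrac{12}{7}y^{2}z + \tfrac{24}{7}y^{2} - \tfrac{16}{7}yz - \tfrac{5}{7}y - \tfrac{19}{7} → \tfrac{24}{7}y^{2} - \tfrac{16}{7}yz - \tfrac{5}{7}y + \tfrac{12}{7}z - \tfrac{19}{7}
  leading term y^{2}: subtract (-\tfrac{3}{7})·f_3 from \tfrac{24}{7}y^{2} - \tfrac{16}{7}yz - \tfrac{5}{7}y + \tfrac{12}{7}z - \tfrac{19}{7} → -\tfrac{16}{7}yz - \tfrac{5}{7}y + \tfrac{12}{7}z + \tfrac{5}{7}
  leading term yz: subtract (\tfrac{4}{3})·h_4 from -\tfrac{16}{7}yz - \tfrac{5}{7}y + \tfrac{12}{7}z + \tfrac{5}{7} → \tfrac{5}{21}y - \tfrac{4}{3}z - \tfrac{5}{21}
  leading term y: no divisor's leading term divides it; move \tfrac{5}{21}y to the remainder.
  leading term z: no divisor's leading term divides it; move -\tfrac{4}{3}z to the remainder.
  leading term 1: no divisor's leading term divides it; move -\tfrac{5}{21} to the remainder.
  remainder \tfrac{5}{21}y - \tfrac{4}{3}z - \tfrac{5}{21} ≠ 0; add h_5 = \tfrac{5}{21}y - \tfrac{4}{3}z - \tfrac{5}{21} to the basis.

S(h_4,h_5): lcm = yz. S = \tfrac{5}{12}y + \tfrac{28}{5}z^{2} - \tfrac{1}{3}z - \tfrac{5}{12}.
  leading term y: subtract (\tfrac{7}{4})·h_5 from \tfrac{5}{12}y + \tfrac{28}{5}z^{2} - \tfrac{1}{3}z - \tfrac{5}{12} → \tfrac{28}{5}z^{2} + 2z
  leading term z^{2}: no divisor's leading term divides it; move \tfrac{28}{5}z^{2} to the remainder.
  leading term z: no divisor's leading term divides it; move 2z to the remainder.
  remainder \tfrac{28}{5}z^{2} + 2z ≠ 0; add h_6 = \tfrac{28}{5}z^{2} + 2z to the basis.

The other S-polynomials (S(f_1,f_3), S(f_1,h_4), S(f_2,h_4), S(f_3,h_4), S(f_1,h_5), S(f_2,h_5), S(f_3,h_5), S(f_1,h_6), S(f_2,h_6), S(f_3,h_6), S(h_4,h_6), S(h_5,h_6)) all reduce to 0 modulo the current basis, so we have a Gröbner basis.
Inter-reduce: drop elements whose leading term is divisible by another's, tail-reduce, and make monic.
Reduced Gröbner basis: {x + 1, y - \tfrac{28}{5}z - 1, z^{2} + \tfrac{5}{14}z}.
Label its elements g_1 = x + 1, g_2 = y - \tfrac{28}{5}z - 1, g_3 = z^{2} + \tfrac{5}{14}z.

Reduce p = -6x^{2} - 4x - 3y + \tfrac{84}{5}z + 5 modulo G:
  leading term x^{2}: subtract (-6x)·g_1 from -6x^{2} - 4x - 3y + \tfrac{84}{5}z + 5 → 2x - 3y + \tfrac{84}{5}z + 5
  leading term x: subtract (2)·g_1 from 2x - 3y + \tfrac{84}{5}z + 5 → -3y + \tfrac{84}{5}z + 3
  leading term y: subtract (-3)·g_2 from -3y + \tfrac{84}{5}z + 3 → 0
  normal form = 0.
Since the normal form is 0, p ∈ I.

-6x^{2} - 4x - 3y + \tfrac{84}{5}z + 5 lies in I (it reduces to 0).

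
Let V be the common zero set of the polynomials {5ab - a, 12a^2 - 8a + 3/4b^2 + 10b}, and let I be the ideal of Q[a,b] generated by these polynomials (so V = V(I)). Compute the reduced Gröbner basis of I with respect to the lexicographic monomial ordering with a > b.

G = {a^2 - 2/3a + 1/16b^2 + 5/6b, ab - 1/5a, b^3 + 197/15b^2 - 8/3b}

f_1 = 5ab - a, LT = ab.
f_2 = 12a^2 - 8a + 3/4b^2 + 10b, LT = a^2.

S(f_1,f_2): lcm = a^2b. S = -1/5a^2 + 2/3ab - 1/16b^3 - 5/6b^2.
  leading term a^2: subtract (-1/60)·f_2 from -1/5a^2 + 2/3ab - 1/16b^3 - 5/6b^2 → 2/3ab - 2/15a - 1/16b^3 - 197/240b^2 + 1/6b
  leading term ab: subtract (2/15)·f_1 from 2/3ab - 2/15a - 1/16b^3 - 197/240b^2 + 1/6b → -1/16b^3 - 197/240b^2 + 1/6b
  leading term b^3: no divisor's leading term divides it; move -1/16b^3 to the remainder.
  leading term b^2: no divisor's leading term divides it; move -197/240b^2 to the remainder.
  leading term b: no divisor's leading term divides it; move 1/6b to the remainder.
  remainder -1/16b^3 - 197/240b^2 + 1/6b ≠ 0; add g_3 = -1/16b^3 - 197/240b^2 + 1/6b to the basis.

S(f_1,g_3): lcm = ab^3. S = -40/3ab^2 + 8/3ab.
  leading term ab^2: subtract (-8/3b)·f_1 from -40/3ab^2 + 8/3ab → 0
  remainder 0.

S(f_2,g_3): leading monomials are coprime, so the S-polynomial reduces to 0 (Buchberger's first criterion).
Every S-polynomial of the final basis reduces to 0, so we have a Gröbner basis.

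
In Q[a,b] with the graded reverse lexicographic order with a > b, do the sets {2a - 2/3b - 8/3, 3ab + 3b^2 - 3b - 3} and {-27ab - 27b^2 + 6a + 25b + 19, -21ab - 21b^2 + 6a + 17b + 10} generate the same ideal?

For a fixed monomial order, each ideal has a unique reduced Gröbner basis; comparing bases decides equality.
Buchberger on the first generating set:
f_1 = 2a - 2/3b - 8/3, LT = a.
f_2 = 3ab + 3b^2 - 3b - 3, LT = ab.

S(f_1,f_2): lcm = ab. S = -4/3b^2 - 1/3b + 1.
  leading term b^2: no divisor's leading term divides it; move -4/3b^2 to the remainder.
  leading term b: no divisor's leading term divides it; move -1/3b to the remainder.
  leading term 1: no divisor's leading term divides it; move 1 to the remainder.
  remainder -4/3b^2 - 1/3b + 1 ≠ 0; add g_3 = -4/3b^2 - 1/3b + 1 to the basis.

The other S-polynomials (S(f_1,g_3), S(f_2,g_3)) all reduce to 0 modulo the current basis, so we have a Gröbner basis.
Inter-reduce: drop elements whose leading term is divisible by another's, tail-reduce, and make monic.
Reduced Gröbner basis: {b^2 + 1/4b - 3/4, a - 1/3b - 4/3}.

Buchberger on the second generating set:
h_1 = -27ab - 27b^2 + 6a + 25b + 19, LT = ab.
h_2 = -21ab - 21b^2 + 6a + 17b + 10, LT = ab.

S(h_1,h_2): lcm = ab. S = 4/63a - 22/189b - 43/189.
  leading term a: no divisor's leading term divides it; move 4/63a to the remainder.
  leading term b: no divisor's leading term divides it; move -22/189b to the remainder.
  leading term 1: no divisor's leading term divides it; move -43/189 to the remainder.
  remainder 4/63a - 22/189b - 43/189 ≠ 0; add k_3 = 4/63a - 22/189b - 43/189 to the basis.

S(h_1,k_3): lcm = ab. S = 17/6b^2 - 2/9a + 287/108b - 19/27.
  leading term b^2: no divisor's leading term divides it; move 17/6b^2 to the remainder.
  leading term a: subtract (-7/2)·k_3 from -2/9a + 287/108b - 19/27 → 9/4b - 3/2
  leading term b: no divisor's leading term divides it; move 9/4b to the remainder.
  leading term 1: no divisor's leading term divides it; move -3/2 to the remainder.
  remainder 17/6b^2 + 9/4b - 3/2 ≠ 0; add k_4 = 17/6b^2 + 9/4b - 3/2 to the basis.

The other S-polynomials (S(h_2,k_3), S(h_1,k_4), S(h_2,k_4), S(k_3,k_4)) all reduce to 0 modulo the current basis, so we have a Gröbner basis.
Inter-reduce: drop elements whose leading term is divisible by another's, tail-reduce, and make monic.
Reduced Gröbner basis: {b^2 + 27/34b - 9/17, a - 11/6b - 43/12}.

These differ, so the ideals are not equal.

No, the ideals differ.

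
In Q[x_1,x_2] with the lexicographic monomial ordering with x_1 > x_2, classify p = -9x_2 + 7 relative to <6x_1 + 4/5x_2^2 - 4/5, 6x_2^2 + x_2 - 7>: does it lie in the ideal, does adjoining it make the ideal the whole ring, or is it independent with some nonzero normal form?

Adjoining -9x_2 + 7 makes the ideal the whole ring: the system is inconsistent.

First compute the reduced Gröbner basis of I by Buchberger's algorithm.
f_1 = 6x_1 + 4/5x_2^2 - 4/5, LT = x_1.
f_2 = 6x_2^2 + x_2 - 7, LT = x_2^2.

The S-polynomials (S(f_1,f_2)) all reduce to 0 modulo the current basis, so we have a Gröbner basis.
Inter-reduce: drop elements whose leading term is divisible by another's, tail-reduce, and make monic.
Reduced Gröbner basis: {x_1 - 1/45x_2 + 1/45, x_2^2 + 1/6x_2 - 7/6}.
Label its elements g_1 = x_1 - 1/45x_2 + 1/45, g_2 = x_2^2 + 1/6x_2 - 7/6.

Reduce p = -9x_2 + 7 modulo G:
  leading term x_2: no divisor's leading term divides it; move -9x_2 to the remainder.
  leading term 1: no divisor's leading term divides it; move 7 to the remainder.
  normal form = -9x_2 + 7.
The normal form is nonzero, so p ∉ I. Since p minus its normal form lies in I, I + (p) = I + (r) where r = -9x_2 + 7; decide whether this ideal is the whole ring.
Run Buchberger on G together with r (pairs among the g_i already reduce to 0 since G is a Gröbner basis):
g_1 = x_1 - 1/45x_2 + 1/45, LT = x_1.
g_2 = x_2^2 + 1/6x_2 - 7/6, LT = x_2^2.
r = -9x_2 + 7, LT = x_2.

S(g_2,r): lcm = x_2^2. S = 17/18x_2 - 7/6.
  leading term x_2: subtract (-17/162)·r from 17/18x_2 - 7/6 → -35/81
  leading term 1: no divisor's leading term divides it; move -35/81 to the remainder.
  remainder -35/81 ≠ 0; add m_4 = -35/81 to the basis.

The other S-polynomials (S(g_1,g_2), S(g_1,r), S(g_1,m_4), S(g_2,m_4), S(r,m_4)) all reduce to 0 modulo the current basis, so we have a Gröbner basis.
Inter-reduce: drop elements whose leading term is divisible by another's, tail-reduce, and make monic.
Reduced Gröbner basis: {1}.
The reduced Gröbner basis of I + (p) is {1}: the ideal is the whole ring, so the enlarged system has no common solution — adjoining p is inconsistent.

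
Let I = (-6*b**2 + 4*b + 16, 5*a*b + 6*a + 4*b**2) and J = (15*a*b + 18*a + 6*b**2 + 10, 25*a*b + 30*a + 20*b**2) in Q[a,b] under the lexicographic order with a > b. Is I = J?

No, the ideals differ.

Equality of ideals is decidable: compute both reduced Gröbner bases (unique for the ordering) and check whether they agree.
Buchberger on the first generating set:
f_1 = -6*b**2 + 4*b + 16, LT = b**2.
f_2 = 5*a*b + 6*a + 4*b**2, LT = a*b.

S(f_1,f_2): lcm = a*b**2. S = -28/15*a*b - 8/3*a - 4/5*b**3.
  leading term a*b: subtract (-28/75)·f_2 from -28/15*a*b - 8/3*a - 4/5*b**3 → -32/75*a - 4/5*b**3 + 112/75*b**2
  leading term a: no divisor's leading term divides it; move -32/75*a to the remainder.
  leading term b**3: subtract (2/15*b)·f_1 from -4/5*b**3 + 112/75*b**2 → 24/25*b**2 - 32/15*b
  leading term b**2: subtract (-4/25)·f_1 from 24/25*b**2 - 32/15*b → -112/75*b + 64/25
  leading term b: no divisor's leading term divides it; move -112/75*b to the remainder.
  leading term 1: no divisor's leading term divides it; move 64/25 to the remainder.
  remainder -32/75*a - 112/75*b + 64/25 ≠ 0; add g_3 = -32/75*a - 112/75*b + 64/25 to the basis.

S(f_1,g_3): leading monomials are coprime, so the S-polynomial reduces to 0 (Buchberger's first criterion).
S(f_2,g_3): lcm = a*b. S = 6/5*a - 27/10*b**2 + 6*b.
  leading term a: subtract (-45/16)·g_3 from 6/5*a - 27/10*b**2 + 6*b → -27/10*b**2 + 9/5*b + 36/5
  leading term b**2: subtract (9/20)·f_1 from -27/10*b**2 + 9/5*b + 36/5 → 0
  remainder 0.

Every S-polynomial of the final basis reduces to 0, so we have a Gröbner basis.
Inter-reduce: drop elements whose leading term is divisible by another's, tail-reduce, and make monic.
Reduced Gröbner basis: {a + 7/2*b - 6, b**2 - 2/3*b - 8/3}.

Buchberger on the second generating set:
h_1 = 15*a*b + 18*a + 6*b**2 + 10, LT = a*b.
h_2 = 25*a*b + 30*a + 20*b**2, LT = a*b.

S(h_1,h_2): lcm = a*b. S = -2/5*b**2 + 2/3.
  leading term b**2: no divisor's leading term divides it; move -2/5*b**2 to the remainder.
  leading term 1: no divisor's leading term divides it; move 2/3 to the remainder.
  remainder -2/5*b**2 + 2/3 ≠ 0; add k_3 = -2/5*b**2 + 2/3 to the basis.

S(h_1,k_3): lcm = a*b**2. S = 6/5*a*b + 5/3*a + 2/5*b**3 + 2/3*b.
  leading term a*b: subtract (2/25)·h_1 from 6/5*a*b + 5/3*a + 2/5*b**3 + 2/3*b → 17/75*a + 2/5*b**3 - 12/25*b**2 + 2/3*b - 4/5
  leading term a: no divisor's leading term divides it; move 17/75*a to the remainder.
  leading term b**3: subtract (-b)·k_3 from 2/5*b**3 - 12/25*b**2 + 2/3*b - 4/5 → -12/25*b**2 + 4/3*b - 4/5
  leading term b**2: subtract (6/5)·k_3 from -12/25*b**2 + 4/3*b - 4/5 → 4/3*b - 8/5
  leading term b: no divisor's leading term divides it; move 4/3*b to the remainder.
  leading term 1: no divisor's leading term divides it; move -8/5 to the remainder.
  remainder 17/75*a + 4/3*b - 8/5 ≠ 0; add k_4 = 17/75*a + 4/3*b - 8/5 to the basis.

S(h_2,k_3): lcm = a*b**2. S = 6/5*a*b + 5/3*a + 4/5*b**3.
  leading term a*b: subtract (2/25)·h_1 from 6/5*a*b + 5/3*a + 4/5*b**3 → 17/75*a + 4/5*b**3 - 12/25*b**2 - 4/5
  leading term a: subtract (1)·k_4 from 17/75*a + 4/5*b**3 - 12/25*b**2 - 4/5 → 4/5*b**3 - 12/25*b**2 - 4/3*b + 4/5
  leading term b**3: subtract (-2*b)·k_3 from 4/5*b**3 - 12/25*b**2 - 4/3*b + 4/5 → -12/25*b**2 + 4/5
  leading term b**2: subtract (6/5)·k_3 from -12/25*b**2 + 4/5 → 0
  remainder 0.

S(h_1,k_4): lcm = a*b. S = 6/5*a - 466/85*b**2 + 120/17*b + 2/3.
  leading term a: subtract (90/17)·k_4 from 6/5*a - 466/85*b**2 + 120/17*b + 2/3 → -466/85*b**2 + 466/51
  leading term b**2: subtract (233/17)·k_3 from -466/85*b**2 + 466/51 → 0
  remainder 0.

S(h_2,k_4): lcm = a*b. S = 6/5*a - 432/85*b**2 + 120/17*b.
  leading term a: subtract (90/17)·k_4 from 6/5*a - 432/85*b**2 + 120/17*b → -432/85*b**2 + 144/17
  leading term b**2: subtract (216/17)·k_3 from -432/85*b**2 + 144/17 → 0
  remainder 0.

S(k_3,k_4): leading monomials are coprime, so the S-polynomial reduces to 0 (Buchberger's first criterion).
Every S-polynomial of the final basis reduces to 0, so we have a Gröbner basis.
Inter-reduce: drop elements whose leading term is divisible by another's, tail-reduce, and make monic.
Reduced Gröbner basis: {a + 100/17*b - 120/17, b**2 - 5/3}.

The bases are distinct; the ideals are different.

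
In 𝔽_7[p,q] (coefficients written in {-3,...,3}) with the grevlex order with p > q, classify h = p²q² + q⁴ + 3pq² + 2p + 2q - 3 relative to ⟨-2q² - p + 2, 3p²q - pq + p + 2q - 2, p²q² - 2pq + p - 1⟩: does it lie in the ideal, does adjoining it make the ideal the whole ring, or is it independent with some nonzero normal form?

p²q² + q⁴ + 3pq² + 2p + 2q - 3 lies in I (it reduces to 0).

First compute the reduced Gröbner basis of I by Buchberger's algorithm.
f_1 = -2q² - p + 2, LT = q².
f_2 = 3p²q - pq + p + 2q - 2, LT = p²q.
f_3 = p²q² - 2pq + p - 1, LT = p²q².

S(f_1,f_2): lcm = p²q². S = -3p³ - 2pq² - p² + 2pq - 3q² + 3q.
  leading term p³: no divisor's leading term divides it; move -3p³ to the remainder.
  leading term pq²: subtract (p)·f_1 from -2pq² - p² + 2pq - 3q² + 3q → 2pq - 3q² - 2p + 3q
  leading term pq: no divisor's leading term divides it; move 2pq to the remainder.
  leading term q²: subtract (-2)·f_1 from -3q² - 2p + 3q → 3p + 3q - 3
  leading term p: no divisor's leading term divides it; move 3p to the remainder.
  leading term q: no divisor's leading term divides it; move 3q to the remainder.
  leading term 1: no divisor's leading term divides it; move -3 to the remainder.
  remainder -3p³ + 2pq + 3p + 3q - 3 ≠ 0; add k_4 = -3p³ + 2pq + 3p + 3q - 3 to the basis.

S(f_1,f_3): lcm = p²q². S = -3p³ - p² + 2pq - p + 1.
  leading term p³: subtract (1)·k_4 from -3p³ - p² + 2pq - p + 1 → -p² + 3p - 3q - 3
  leading term p²: no divisor's leading term divides it; move -p² to the remainder.
  leading term p: no divisor's leading term divides it; move 3p to the remainder.
  leading term q: no divisor's leading term divides it; move -3q to the remainder.
  leading term 1: no divisor's leading term divides it; move -3 to the remainder.
  remainder -p² + 3p - 3q - 3 ≠ 0; add k_5 = -p² + 3p - 3q - 3 to the basis.

S(f_3,k_4): lcm = p³q². S = 3pq³ - 2p²q + pq² + q³ + p² - q² - p.
  leading term pq³: subtract (2pq)·f_1 from 3pq³ - 2p²q + pq² + q³ + p² - q² - p → pq² + q³ + p² + 3pq - q² - p
  leading term pq²: subtract (3p)·f_1 from pq² + q³ + p² + 3pq - q² - p → q³ - 3p² + 3pq - q²
  leading term q³: subtract (3q)·f_1 from q³ - 3p² + 3pq - q² → -3p² - pq - q² + q
  leading term p²: subtract (3)·k_5 from -3p² - pq - q² + q → -pq - q² - 2p + 3q + 2
  leading term pq: no divisor's leading term divides it; move -pq to the remainder.
  leading term q²: subtract (-3)·f_1 from -q² - 2p + 3q + 2 → 2p + 3q + 1
  leading term p: no divisor's leading term divides it; move 2p to the remainder.
  leading term q: no divisor's leading term divides it; move 3q to the remainder.
  leading term 1: no divisor's leading term divides it; move 1 to the remainder.
  remainder -pq + 2p + 3q + 1 ≠ 0; add k_6 = -pq + 2p + 3q + 1 to the basis.

S(f_2,k_5): lcm = p²q. S = -2pq - 3q² - 2p - 3.
  leading term pq: subtract (2)·k_6 from -2pq - 3q² - 2p - 3 → -3q² + p + q + 2
  leading term q²: subtract (-2)·f_1 from -3q² + p + q + 2 → -p + q - 1
  leading term p: no divisor's leading term divides it; move -p to the remainder.
  leading term q: no divisor's leading term divides it; move q to the remainder.
  leading term 1: no divisor's leading term divides it; move -1 to the remainder.
  remainder -p + q - 1 ≠ 0; add k_7 = -p + q - 1 to the basis.

S(f_1,k_6): lcm = pq². S = -3p² + 2pq + 3q² - p + q.
  leading term p²: subtract (3)·k_5 from -3p² + 2pq + 3q² - p + q → 2pq + 3q² - 3p + 3q + 2
  leading term pq: subtract (-2)·k_6 from 2pq + 3q² - 3p + 3q + 2 → 3q² + p + 2q - 3
  leading term q²: subtract (2)·f_1 from 3q² + p + 2q - 3 → 3p + 2q
  leading term p: subtract (-3)·k_7 from 3p + 2q → -2q - 3
  leading term q: no divisor's leading term divides it; move -2q to the remainder.
  leading term 1: no divisor's leading term divides it; move -3 to the remainder.
  remainder -2q - 3 ≠ 0; add k_8 = -2q - 3 to the basis.

The other S-polynomials (S(f_2,f_3), S(f_1,k_4), S(f_2,k_4), S(f_1,k_5), S(f_3,k_5), S(k_4,k_5), S(f_2,k_6), S(f_3,k_6), S(k_4,k_6), S(k_5,k_6), S(f_1,k_7), S(f_2,k_7), S(f_3,k_7), S(k_4,k_7), S(k_5,k_7), S(k_6,k_7), S(f_1,k_8), S(f_2,k_8), S(f_3,k_8), S(k_4,k_8), S(k_5,k_8), S(k_6,k_8), S(k_7,k_8)) all reduce to 0 modulo the current basis, so we have a Gröbner basis.
Inter-reduce: drop elements whose leading term is divisible by another's, tail-reduce, and make monic.
Reduced Gröbner basis: {p - 1, q - 2}.
Label its elements g_1 = p - 1, g_2 = q - 2.

Reduce h = p²q² + q⁴ + 3pq² + 2p + 2q - 3 modulo G:
  leading term p²q²: subtract (pq²)·g_1 from p²q² + q⁴ + 3pq² + 2p + 2q - 3 → q⁴ - 3pq² + 2p + 2q - 3
  leading term q⁴: subtract (q³)·g_2 from q⁴ - 3pq² + 2p + 2q - 3 → -3pq² + 2q³ + 2p + 2q - 3
  leading term pq²: subtract (-3q²)·g_1 from -3pq² + 2q³ + 2p + 2q - 3 → 2q³ - 3q² + 2p + 2q - 3
  leading term q³: subtract (2q²)·g_2 from 2q³ - 3q² + 2p + 2q - 3 → q² + 2p + 2q - 3
  leading term q²: subtract (q)·g_2 from q² + 2p + 2q - 3 → 2p - 3q - 3
  leading term p: subtract (2)·g_1 from 2p - 3q - 3 → -3q - 1
  leading term q: subtract (-3)·g_2 from -3q - 1 → 0
  normal form = 0.
Since the normal form is 0, h ∈ I.

The remainder on division by a Gröbner basis is unique — it is the normal form.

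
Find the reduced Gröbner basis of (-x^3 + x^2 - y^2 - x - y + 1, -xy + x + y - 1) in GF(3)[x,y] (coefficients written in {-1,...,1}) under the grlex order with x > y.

f_1 = -x^3 + x^2 - y^2 - x - y + 1, LT = x^3.
f_2 = -xy + x + y - 1, LT = xy.

S(f_1,f_2): lcm = x^3y. S = x^3 + y^3 - x^2 + xy + y^2 - y.
  reduce S modulo (f_1, f_2):
  remainder y^3 - y ≠ 0; add g_3 = y^3 - y to the basis.

The other S-polynomials (S(f_1,g_3), S(f_2,g_3)) all reduce to 0 modulo the current basis, so we have a Gröbner basis.

G = {x^3 - x^2 + y^2 + x + y - 1, y^3 - y, xy - x - y + 1}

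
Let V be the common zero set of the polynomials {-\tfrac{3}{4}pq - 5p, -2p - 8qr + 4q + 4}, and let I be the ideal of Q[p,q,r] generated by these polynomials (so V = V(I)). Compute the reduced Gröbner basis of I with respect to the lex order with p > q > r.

G = {p + 4qr - 2q - 2, q^{2}r - \tfrac{1}{2}q^{2} + \tfrac{20}{3}qr - \tfrac{23}{6}q - \tfrac{10}{3}}

f_1 = -\tfrac{3}{4}pq - 5p, LT = pq.
f_2 = -2p - 8qr + 4q + 4, LT = p.

S(f_1,f_2): lcm = pq. S = \tfrac{20}{3}p - 4q^{2}r + 2q^{2} + 2q.
  leading term p: subtract (-\tfrac{10}{3})·f_2 from \tfrac{20}{3}p - 4q^{2}r + 2q^{2} + 2q → -4q^{2}r + 2q^{2} - \tfrac{80}{3}qr + \tfrac{46}{3}q + \tfrac{40}{3}
  leading term q^{2}r: no divisor's leading term divides it; move -4q^{2}r to the remainder.
  leading term q^{2}: no divisor's leading term divides it; move 2q^{2} to the remainder.
  leading term qr: no divisor's leading term divides it; move -\tfrac{80}{3}qr to the remainder.
  leading term q: no divisor's leading term divides it; move \tfrac{46}{3}q to the remainder.
  leading term 1: no divisor's leading term divides it; move \tfrac{40}{3} to the remainder.
  remainder -4q^{2}r + 2q^{2} - \tfrac{80}{3}qr + \tfrac{46}{3}q + \tfrac{40}{3} ≠ 0; add g_3 = -4q^{2}r + 2q^{2} - \tfrac{80}{3}qr + \tfrac{46}{3}q + \tfrac{40}{3} to the basis.

S(f_1,g_3): lcm = pq^{2}r. S = \tfrac{1}{2}pq^{2} + \tfrac{23}{6}pq + \tfrac{10}{3}p.
  leading term pq^{2}: subtract (-\tfrac{2}{3}q)·f_1 from \tfrac{1}{2}pq^{2} + \tfrac{23}{6}pq + \tfrac{10}{3}p → \tfrac{1}{2}pq + \tfrac{10}{3}p
  leading term pq: subtract (-\tfrac{2}{3})·f_1 from \tfrac{1}{2}pq + \tfrac{10}{3}p → 0
  remainder 0.

S(f_2,g_3): leading monomials are coprime, so the S-polynomial reduces to 0 (Buchberger's first criterion).
Every S-polynomial of the final basis reduces to 0, so we have a Gröbner basis.
Inter-reduce: drop elements whose leading term is divisible by another's, tail-reduce, and make monic.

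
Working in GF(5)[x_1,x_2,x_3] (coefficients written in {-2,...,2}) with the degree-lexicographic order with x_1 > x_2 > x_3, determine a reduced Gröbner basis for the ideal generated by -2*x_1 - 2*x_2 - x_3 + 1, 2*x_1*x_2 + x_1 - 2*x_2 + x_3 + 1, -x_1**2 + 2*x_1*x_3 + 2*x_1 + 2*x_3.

G = {x_2**2 + x_2 - 2, x_1 + x_2 + 2, x_3}

f_1 = -2*x_1 - 2*x_2 - x_3 + 1, LT = x_1.
f_2 = 2*x_1*x_2 + x_1 - 2*x_2 + x_3 + 1, LT = x_1*x_2.
f_3 = -x_1**2 + 2*x_1*x_3 + 2*x_1 + 2*x_3, LT = x_1**2.

S(f_1,f_2): lcm = x_1*x_2. S = x_2**2 - 2*x_2*x_3 + 2*x_1 - 2*x_2 + 2*x_3 + 2.
  leading term x_2**2: no divisor's leading term divides it; move x_2**2 to the remainder.
  leading term x_2*x_3: no divisor's leading term divides it; move -2*x_2*x_3 to the remainder.
  leading term x_1: subtract (-1)·f_1 from 2*x_1 - 2*x_2 + 2*x_3 + 2 → x_2 + x_3 - 2
  leading term x_2: no divisor's leading term divides it; move x_2 to the remainder.
  leading term x_3: no divisor's leading term divides it; move x_3 to the remainder.
  leading term 1: no divisor's leading term divides it; move -2 to the remainder.
  remainder x_2**2 - 2*x_2*x_3 + x_2 + x_3 - 2 ≠ 0; add g_4 = x_2**2 - 2*x_2*x_3 + x_2 + x_3 - 2 to the basis.

S(f_1,f_3): lcm = x_1**2. S = x_1*x_2 - x_1 + 2*x_3.
  leading term x_1*x_2: subtract (2*x_2)·f_1 from x_1*x_2 - x_1 + 2*x_3 → -x_2**2 + 2*x_2*x_3 - x_1 - 2*x_2 + 2*x_3
  leading term x_2**2: subtract (-1)·g_4 from -x_2**2 + 2*x_2*x_3 - x_1 - 2*x_2 + 2*x_3 → -x_1 - x_2 - 2*x_3 - 2
  leading term x_1: subtract (-2)·f_1 from -x_1 - x_2 - 2*x_3 - 2 → x_3
  leading term x_3: no divisor's leading term divides it; move x_3 to the remainder.
  remainder x_3 ≠ 0; add g_5 = x_3 to the basis.

The other S-polynomials (S(f_2,f_3), S(f_1,g_4), S(f_2,g_4), S(f_3,g_4), S(f_1,g_5), S(f_2,g_5), S(f_3,g_5), S(g_4,g_5)) all reduce to 0 modulo the current basis, so we have a Gröbner basis.
Inter-reduce: drop elements whose leading term is divisible by another's, tail-reduce, and make monic.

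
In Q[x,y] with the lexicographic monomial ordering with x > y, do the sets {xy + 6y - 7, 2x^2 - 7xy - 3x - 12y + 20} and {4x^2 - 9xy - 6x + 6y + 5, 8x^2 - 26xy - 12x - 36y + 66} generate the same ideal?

Equality of ideals is decidable: compute both reduced Gröbner bases (unique for the ordering) and check whether they agree.
Buchberger on the first generating set:
f_1 = xy + 6y - 7, LT = xy.
f_2 = 2x^2 - 7xy - 3x - 12y + 20, LT = x^2.

S(f_1,f_2): lcm = x^2y. S = 7/2xy^2 + 15/2xy - 7x + 6y^2 - 10y.
  leading term xy^2: subtract (7/2y)·f_1 from 7/2xy^2 + 15/2xy - 7x + 6y^2 - 10y → 15/2xy - 7x - 15y^2 + 29/2y
  leading term xy: subtract (15/2)·f_1 from 15/2xy - 7x - 15y^2 + 29/2y → -7x - 15y^2 - 61/2y + 105/2
  leading term x: no divisor's leading term divides it; move -7x to the remainder.
  leading term y^2: no divisor's leading term divides it; move -15y^2 to the remainder.
  leading term y: no divisor's leading term divides it; move -61/2y to the remainder.
  leading term 1: no divisor's leading term divides it; move 105/2 to the remainder.
  remainder -7x - 15y^2 - 61/2y + 105/2 ≠ 0; add g_3 = -7x - 15y^2 - 61/2y + 105/2 to the basis.

S(f_1,g_3): lcm = xy. S = -15/7y^3 - 61/14y^2 + 27/2y - 7.
  leading term y^3: no divisor's leading term divides it; move -15/7y^3 to the remainder.
  leading term y^2: no divisor's leading term divides it; move -61/14y^2 to the remainder.
  leading term y: no divisor's leading term divides it; move 27/2y to the remainder.
  leading term 1: no divisor's leading term divides it; move -7 to the remainder.
  remainder -15/7y^3 - 61/14y^2 + 27/2y - 7 ≠ 0; add g_4 = -15/7y^3 - 61/14y^2 + 27/2y - 7 to the basis.

S(f_2,g_3): lcm = x^2. S = -15/7xy^2 - 55/7xy + 6x - 6y + 10.
  leading term xy^2: subtract (-15/7y)·f_1 from -15/7xy^2 - 55/7xy + 6x - 6y + 10 → -55/7xy + 6x + 90/7y^2 - 21y + 10
  leading term xy: subtract (-55/7)·f_1 from -55/7xy + 6x + 90/7y^2 - 21y + 10 → 6x + 90/7y^2 + 183/7y - 45
  leading term x: subtract (-6/7)·g_3 from 6x + 90/7y^2 + 183/7y - 45 → 0
  remainder 0.

S(f_1,g_4): lcm = xy^3. S = -61/30xy^2 + 63/10xy - 49/15x + 6y^3 - 7y^2.
  leading term xy^2: subtract (-61/30y)·f_1 from -61/30xy^2 + 63/10xy - 49/15x + 6y^3 - 7y^2 → 63/10xy - 49/15x + 6y^3 + 26/5y^2 - 427/30y
  leading term xy: subtract (63/10)·f_1 from 63/10xy - 49/15x + 6y^3 + 26/5y^2 - 427/30y → -49/15x + 6y^3 + 26/5y^2 - 1561/30y + 441/10
  leading term x: subtract (7/15)·g_3 from -49/15x + 6y^3 + 26/5y^2 - 1561/30y + 441/10 → 6y^3 + 61/5y^2 - 189/5y + 98/5
  leading term y^3: subtract (-14/5)·g_4 from 6y^3 + 61/5y^2 - 189/5y + 98/5 → 0
  remainder 0.

S(f_2,g_4): leading monomials are coprime, so the S-polynomial reduces to 0 (Buchberger's first criterion).
S(g_3,g_4): leading monomials are coprime, so the S-polynomial reduces to 0 (Buchberger's first criterion).
Every S-polynomial of the final basis reduces to 0, so we have a Gröbner basis.
Inter-reduce: drop elements whose leading term is divisible by another's, tail-reduce, and make monic.
Reduced Gröbner basis: {x + 15/7y^2 + 61/14y - 15/2, y^3 + 61/30y^2 - 63/10y + 49/15}.

Buchberger on the second generating set:
h_1 = 4x^2 - 9xy - 6x + 6y + 5, LT = x^2.
h_2 = 8x^2 - 26xy - 12x - 36y + 66, LT = x^2.

S(h_1,h_2): lcm = x^2. S = xy + 6y - 7.
  leading term xy: no divisor's leading term divides it; move xy to the remainder.
  leading term y: no divisor's leading term divides it; move 6y to the remainder.
  leading term 1: no divisor's leading term divides it; move -7 to the remainder.
  remainder xy + 6y - 7 ≠ 0; add k_3 = xy + 6y - 7 to the basis.

S(h_1,k_3): lcm = x^2y. S = -9/4xy^2 - 15/2xy + 7x + 3/2y^2 + 5/4y.
  leading term xy^2: subtract (-9/4y)·k_3 from -9/4xy^2 - 15/2xy + 7x + 3/2y^2 + 5/4y → -15/2xy + 7x + 15y^2 - 29/2y
  leading term xy: subtract (-15/2)·k_3 from -15/2xy + 7x + 15y^2 - 29/2y → 7x + 15y^2 + 61/2y - 105/2
  leading term x: no divisor's leading term divides it; move 7x to the remainder.
  leading term y^2: no divisor's leading term divides it; move 15y^2 to the remainder.
  leading term y: no divisor's leading term divides it; move 61/2y to the remainder.
  leading term 1: no divisor's leading term divides it; move -105/2 to the remainder.
  remainder 7x + 15y^2 + 61/2y - 105/2 ≠ 0; add k_4 = 7x + 15y^2 + 61/2y - 105/2 to the basis.

S(h_2,k_3): lcm = x^2y. S = -13/4xy^2 - 15/2xy + 7x - 9/2y^2 + 33/4y.
  leading term xy^2: subtract (-13/4y)·k_3 from -13/4xy^2 - 15/2xy + 7x - 9/2y^2 + 33/4y → -15/2xy + 7x + 15y^2 - 29/2y
  leading term xy: subtract (-15/2)·k_3 from -15/2xy + 7x + 15y^2 - 29/2y → 7x + 15y^2 + 61/2y - 105/2
  leading term x: subtract (1)·k_4 from 7x + 15y^2 + 61/2y - 105/2 → 0
  remainder 0.

S(h_1,k_4): lcm = x^2. S = -15/7xy^2 - 185/28xy + 6x + 3/2y + 5/4.
  leading term xy^2: subtract (-15/7y)·k_3 from -15/7xy^2 - 185/28xy + 6x + 3/2y + 5/4 → -185/28xy + 6x + 90/7y^2 - 27/2y + 5/4
  leading term xy: subtract (-185/28)·k_3 from -185/28xy + 6x + 90/7y^2 - 27/2y + 5/4 → 6x + 90/7y^2 + 183/7y - 45
  leading term x: subtract (6/7)·k_4 from 6x + 90/7y^2 + 183/7y - 45 → 0
  remainder 0.

S(h_2,k_4): lcm = x^2. S = -15/7xy^2 - 213/28xy + 6x - 9/2y + 33/4.
  leading term xy^2: subtract (-15/7y)·k_3 from -15/7xy^2 - 213/28xy + 6x - 9/2y + 33/4 → -213/28xy + 6x + 90/7y^2 - 39/2y + 33/4
  leading term xy: subtract (-213/28)·k_3 from -213/28xy + 6x + 90/7y^2 - 39/2y + 33/4 → 6x + 90/7y^2 + 183/7y - 45
  leading term x: subtract (6/7)·k_4 from 6x + 90/7y^2 + 183/7y - 45 → 0
  remainder 0.

S(k_3,k_4): lcm = xy. S = -15/7y^3 - 61/14y^2 + 27/2y - 7.
  leading term y^3: no divisor's leading term divides it; move -15/7y^3 to the remainder.
  leading term y^2: no divisor's leading term divides it; move -61/14y^2 to the remainder.
  leading term y: no divisor's leading term divides it; move 27/2y to the remainder.
  leading term 1: no divisor's leading term divides it; move -7 to the remainder.
  remainder -15/7y^3 - 61/14y^2 + 27/2y - 7 ≠ 0; add k_5 = -15/7y^3 - 61/14y^2 + 27/2y - 7 to the basis.

S(h_1,k_5): leading monomials are coprime, so the S-polynomial reduces to 0 (Buchberger's first criterion).
S(h_2,k_5): leading monomials are coprime, so the S-polynomial reduces to 0 (Buchberger's first criterion).
S(k_3,k_5): lcm = xy^3. S = -61/30xy^2 + 63/10xy - 49/15x + 6y^3 - 7y^2.
  leading term xy^2: subtract (-61/30y)·k_3 from -61/30xy^2 + 63/10xy - 49/15x + 6y^3 - 7y^2 → 63/10xy - 49/15x + 6y^3 + 26/5y^2 - 427/30y
  leading term xy: subtract (63/10)·k_3 from 63/10xy - 49/15x + 6y^3 + 26/5y^2 - 427/30y → -49/15x + 6y^3 + 26/5y^2 - 1561/30y + 441/10
  leading term x: subtract (-7/15)·k_4 from -49/15x + 6y^3 + 26/5y^2 - 1561/30y + 441/10 → 6y^3 + 61/5y^2 - 189/5y + 98/5
  leading term y^3: subtract (-14/5)·k_5 from 6y^3 + 61/5y^2 - 189/5y + 98/5 → 0
  remainder 0.

S(k_4,k_5): leading monomials are coprime, so the S-polynomial reduces to 0 (Buchberger's first criterion).
Every S-polynomial of the final basis reduces to 0, so we have a Gröbner basis.
Inter-reduce: drop elements whose leading term is divisible by another's, tail-reduce, and make monic.
Reduced Gröbner basis: {x + 15/7y^2 + 61/14y - 15/2, y^3 + 61/30y^2 - 63/10y + 49/15}.

These coincide, so the ideals are equal.

Yes, the ideals are equal.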